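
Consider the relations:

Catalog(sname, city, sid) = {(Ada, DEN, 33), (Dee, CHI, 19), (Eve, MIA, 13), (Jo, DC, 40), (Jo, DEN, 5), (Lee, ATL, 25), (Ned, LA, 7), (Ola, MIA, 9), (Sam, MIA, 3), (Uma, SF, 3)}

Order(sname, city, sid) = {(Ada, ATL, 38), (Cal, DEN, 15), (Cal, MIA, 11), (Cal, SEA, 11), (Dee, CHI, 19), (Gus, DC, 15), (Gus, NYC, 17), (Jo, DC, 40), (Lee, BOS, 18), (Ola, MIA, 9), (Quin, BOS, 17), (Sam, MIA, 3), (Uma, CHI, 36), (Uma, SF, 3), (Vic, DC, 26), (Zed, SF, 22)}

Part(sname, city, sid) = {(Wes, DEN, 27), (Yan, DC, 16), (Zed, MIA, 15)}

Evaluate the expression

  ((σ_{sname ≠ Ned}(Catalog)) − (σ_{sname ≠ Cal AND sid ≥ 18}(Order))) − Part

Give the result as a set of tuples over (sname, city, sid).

σ[sname ≠ Ned]: keep tuples satisfying sname ≠ Ned → {(Ada, DEN, 33), (Dee, CHI, 19), (Eve, MIA, 13), (Jo, DC, 40), (Jo, DEN, 5), (Lee, ATL, 25), (Ola, MIA, 9), (Sam, MIA, 3), (Uma, SF, 3)}
σ[sname ≠ Cal AND sid ≥ 18]: keep tuples satisfying sname ≠ Cal AND sid ≥ 18 → {(Ada, ATL, 38), (Dee, CHI, 19), (Jo, DC, 40), (Lee, BOS, 18), (Uma, CHI, 36), (Vic, DC, 26), (Zed, SF, 22)}
Taking the difference: {(Ada, DEN, 33), (Eve, MIA, 13), (Jo, DEN, 5), (Lee, ATL, 25), (Ola, MIA, 9), (Sam, MIA, 3), (Uma, SF, 3)}
Taking the difference: {(Ada, DEN, 33), (Eve, MIA, 13), (Jo, DEN, 5), (Lee, ATL, 25), (Ola, MIA, 9), (Sam, MIA, 3), (Uma, SF, 3)}

{(Ada, DEN, 33), (Eve, MIA, 13), (Jo, DEN, 5), (Lee, ATL, 25), (Ola, MIA, 9), (Sam, MIA, 3), (Uma, SF, 3)}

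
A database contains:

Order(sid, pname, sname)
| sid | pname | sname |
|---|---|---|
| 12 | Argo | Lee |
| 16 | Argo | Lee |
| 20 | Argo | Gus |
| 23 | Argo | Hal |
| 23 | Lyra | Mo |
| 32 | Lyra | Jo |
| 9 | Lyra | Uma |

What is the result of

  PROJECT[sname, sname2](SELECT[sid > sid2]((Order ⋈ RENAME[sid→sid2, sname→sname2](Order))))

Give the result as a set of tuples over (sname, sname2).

ρ[sid→sid2, sname→sname2]: schema becomes (sid2, pname, sname2); tuples unchanged.
Order ⋈ RENAME[sid→sid2, sname→sname2](Order) (natural join on pname): {(12, Argo, Lee, 12, Lee), (12, Argo, Lee, 16, Lee), (12, Argo, Lee, 20, Gus), (12, Argo, Lee, 23, Hal), (16, Argo, Lee, 12, Lee), (16, Argo, Lee, 16, Lee), (16, Argo, Lee, 20, Gus), (16, Argo, Lee, 23, Hal), (20, Argo, Gus, 12, Lee), (20, Argo, Gus, 16, Lee), (20, Argo, Gus, 20, Gus), (20, Argo, Gus, 23, Hal), (23, Argo, Hal, 12, Lee), (23, Argo, Hal, 16, Lee), (23, Argo, Hal, 20, Gus), (23, Argo, Hal, 23, Hal), (23, Lyra, Mo, 23, Mo), (23, Lyra, Mo, 32, Jo), (23, Lyra, Mo, 9, Uma), (32, Lyra, Jo, 23, Mo), (32, Lyra, Jo, 32, Jo), (32, Lyra, Jo, 9, Uma), (9, Lyra, Uma, 23, Mo), (9, Lyra, Uma, 32, Jo), (9, Lyra, Uma, 9, Uma)}
Apply σ_{sid > sid2}; surviving tuples: {(16, Argo, Lee, 12, Lee), (20, Argo, Gus, 12, Lee), (20, Argo, Gus, 16, Lee), (23, Argo, Hal, 12, Lee), (23, Argo, Hal, 16, Lee), (23, Argo, Hal, 20, Gus), (23, Lyra, Mo, 9, Uma), (32, Lyra, Jo, 23, Mo), (32, Lyra, Jo, 9, Uma)}
Keep only column(s) sname, sname2 (2 duplicate(s) eliminated): {(Gus, Lee), (Hal, Gus), (Hal, Lee), (Jo, Mo), (Jo, Uma), (Lee, Lee), (Mo, Uma)}

{(Gus, Lee), (Hal, Gus), (Hal, Lee), (Jo, Mo), (Jo, Uma), (Lee, Lee), (Mo, Uma)}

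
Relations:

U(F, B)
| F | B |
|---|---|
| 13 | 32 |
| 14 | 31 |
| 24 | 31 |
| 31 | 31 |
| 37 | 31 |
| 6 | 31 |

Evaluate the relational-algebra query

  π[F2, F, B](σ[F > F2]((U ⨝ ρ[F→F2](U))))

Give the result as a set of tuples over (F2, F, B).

{(14, 24, 31), (14, 31, 31), (14, 37, 31), (24, 31, 31), (24, 37, 31), (31, 37, 31), (6, 14, 31), (6, 24, 31), (6, 31, 31), (6, 37, 31)}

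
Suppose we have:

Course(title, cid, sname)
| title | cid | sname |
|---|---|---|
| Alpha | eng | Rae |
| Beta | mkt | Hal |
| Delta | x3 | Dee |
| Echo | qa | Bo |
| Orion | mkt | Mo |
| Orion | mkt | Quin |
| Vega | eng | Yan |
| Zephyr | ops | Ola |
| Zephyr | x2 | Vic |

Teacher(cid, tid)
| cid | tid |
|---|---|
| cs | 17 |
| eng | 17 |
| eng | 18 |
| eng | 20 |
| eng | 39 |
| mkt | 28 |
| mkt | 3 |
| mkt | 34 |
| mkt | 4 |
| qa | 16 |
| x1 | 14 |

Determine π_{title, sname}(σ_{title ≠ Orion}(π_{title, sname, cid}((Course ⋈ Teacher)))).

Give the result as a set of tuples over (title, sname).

{(Alpha, Rae), (Beta, Hal), (Echo, Bo), (Vega, Yan)}

Natural join on cid: {(Alpha, eng, Rae, 17), (Alpha, eng, Rae, 18), (Alpha, eng, Rae, 20), (Alpha, eng, Rae, 39), (Beta, mkt, Hal, 28), (Beta, mkt, Hal, 3), (Beta, mkt, Hal, 34), (Beta, mkt, Hal, 4), (Echo, qa, Bo, 16), (Orion, mkt, Mo, 28), (Orion, mkt, Mo, 3), (Orion, mkt, Mo, 34), (Orion, mkt, Mo, 4), (Orion, mkt, Quin, 28), (Orion, mkt, Quin, 3), (Orion, mkt, Quin, 34), (Orion, mkt, Quin, 4), (Vega, eng, Yan, 17), (Vega, eng, Yan, 18), (Vega, eng, Yan, 20), (Vega, eng, Yan, 39)}
π[title, sname, cid]: project onto (title, sname, cid) (15 duplicate(s) eliminated) → {(Alpha, Rae, eng), (Beta, Hal, mkt), (Echo, Bo, qa), (Orion, Mo, mkt), (Orion, Quin, mkt), (Vega, Yan, eng)}
Filtering on title ≠ Orion leaves {(Alpha, Rae, eng), (Beta, Hal, mkt), (Echo, Bo, qa), (Vega, Yan, eng)}.
π[title, sname]: project onto (title, sname) → {(Alpha, Rae), (Beta, Hal), (Echo, Bo), (Vega, Yan)}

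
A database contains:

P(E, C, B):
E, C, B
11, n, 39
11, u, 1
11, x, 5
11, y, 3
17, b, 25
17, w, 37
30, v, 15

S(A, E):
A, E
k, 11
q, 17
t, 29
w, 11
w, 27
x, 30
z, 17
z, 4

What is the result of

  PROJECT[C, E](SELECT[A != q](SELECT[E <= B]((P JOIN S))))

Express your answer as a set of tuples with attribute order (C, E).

P ⋈ S (natural join on E): {(11, n, 39, k), (11, n, 39, w), (11, u, 1, k), (11, u, 1, w), (11, x, 5, k), (11, x, 5, w), (11, y, 3, k), (11, y, 3, w), (17, b, 25, q), (17, b, 25, z), (17, w, 37, q), (17, w, 37, z), (30, v, 15, x)}
Apply σ_{E <= B}; surviving tuples: {(11, n, 39, k), (11, n, 39, w), (17, b, 25, q), (17, b, 25, z), (17, w, 37, q), (17, w, 37, z)}
Apply σ_{A != q}; surviving tuples: {(11, n, 39, k), (11, n, 39, w), (17, b, 25, z), (17, w, 37, z)}
Keep only column(s) C, E (1 duplicate(s) eliminated): {(b, 17), (n, 11), (w, 17)}

{(b, 17), (n, 11), (w, 17)}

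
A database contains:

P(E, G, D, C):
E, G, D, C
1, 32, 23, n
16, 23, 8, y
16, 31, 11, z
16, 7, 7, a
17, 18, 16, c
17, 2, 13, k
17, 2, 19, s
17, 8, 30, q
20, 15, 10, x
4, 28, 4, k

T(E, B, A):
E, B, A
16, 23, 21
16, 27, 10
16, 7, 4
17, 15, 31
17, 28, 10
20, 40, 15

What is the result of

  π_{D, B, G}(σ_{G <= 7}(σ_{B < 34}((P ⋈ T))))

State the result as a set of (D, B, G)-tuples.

{(13, 15, 2), (13, 28, 2), (19, 15, 2), (19, 28, 2), (7, 23, 7), (7, 27, 7), (7, 7, 7)}

Natural join on E: {(16, 23, 8, y, 23, 21), (16, 23, 8, y, 27, 10), (16, 23, 8, y, 7, 4), (16, 31, 11, z, 23, 21), (16, 31, 11, z, 27, 10), (16, 31, 11, z, 7, 4), (16, 7, 7, a, 23, 21), (16, 7, 7, a, 27, 10), (16, 7, 7, a, 7, 4), (17, 18, 16, c, 15, 31), (17, 18, 16, c, 28, 10), (17, 2, 13, k, 15, 31), (17, 2, 13, k, 28, 10), (17, 2, 19, s, 15, 31), (17, 2, 19, s, 28, 10), (17, 8, 30, q, 15, 31), (17, 8, 30, q, 28, 10), (20, 15, 10, x, 40, 15)}
Filtering on B < 34 leaves {(16, 23, 8, y, 23, 21), (16, 23, 8, y, 27, 10), (16, 23, 8, y, 7, 4), (16, 31, 11, z, 23, 21), (16, 31, 11, z, 27, 10), (16, 31, 11, z, 7, 4), (16, 7, 7, a, 23, 21), (16, 7, 7, a, 27, 10), (16, 7, 7, a, 7, 4), (17, 18, 16, c, 15, 31), (17, 18, 16, c, 28, 10), (17, 2, 13, k, 15, 31), (17, 2, 13, k, 28, 10), (17, 2, 19, s, 15, 31), (17, 2, 19, s, 28, 10), (17, 8, 30, q, 15, 31), (17, 8, 30, q, 28, 10)}.
Filtering on G <= 7 leaves {(16, 7, 7, a, 23, 21), (16, 7, 7, a, 27, 10), (16, 7, 7, a, 7, 4), (17, 2, 13, k, 15, 31), (17, 2, 13, k, 28, 10), (17, 2, 19, s, 15, 31), (17, 2, 19, s, 28, 10)}.
π[D, B, G]: project onto (D, B, G) → {(13, 15, 2), (13, 28, 2), (19, 15, 2), (19, 28, 2), (7, 23, 7), (7, 27, 7), (7, 7, 7)}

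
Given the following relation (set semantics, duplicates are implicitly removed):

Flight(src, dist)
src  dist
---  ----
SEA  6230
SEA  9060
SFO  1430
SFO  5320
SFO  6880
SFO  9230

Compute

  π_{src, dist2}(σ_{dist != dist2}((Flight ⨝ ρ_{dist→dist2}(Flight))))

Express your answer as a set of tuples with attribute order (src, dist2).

{(SEA, 6230), (SEA, 9060), (SFO, 1430), (SFO, 5320), (SFO, 6880), (SFO, 9230)}

ρ[dist→dist2]: schema becomes (src, dist2); tuples unchanged.
Joining Flight and ρ_{dist→dist2}(Flight) on src yields {(SEA, 6230, 6230), (SEA, 6230, 9060), (SEA, 9060, 6230), (SEA, 9060, 9060), (SFO, 1430, 1430), (SFO, 1430, 5320), (SFO, 1430, 6880), (SFO, 1430, 9230), (SFO, 5320, 1430), (SFO, 5320, 5320), (SFO, 5320, 6880), (SFO, 5320, 9230), (SFO, 6880, 1430), (SFO, 6880, 5320), (SFO, 6880, 6880), (SFO, 6880, 9230), (SFO, 9230, 1430), (SFO, 9230, 5320), (SFO, 9230, 6880), (SFO, 9230, 9230)}.
Selection dist != dist2: {(SEA, 6230, 9060), (SEA, 9060, 6230), (SFO, 1430, 5320), (SFO, 1430, 6880), (SFO, 1430, 9230), (SFO, 5320, 1430), (SFO, 5320, 6880), (SFO, 5320, 9230), (SFO, 6880, 1430), (SFO, 6880, 5320), (SFO, 6880, 9230), (SFO, 9230, 1430), (SFO, 9230, 5320), (SFO, 9230, 6880)}
π[src, dist2]: project onto (src, dist2) (8 duplicate(s) eliminated) → {(SEA, 6230), (SEA, 9060), (SFO, 1430), (SFO, 5320), (SFO, 6880), (SFO, 9230)}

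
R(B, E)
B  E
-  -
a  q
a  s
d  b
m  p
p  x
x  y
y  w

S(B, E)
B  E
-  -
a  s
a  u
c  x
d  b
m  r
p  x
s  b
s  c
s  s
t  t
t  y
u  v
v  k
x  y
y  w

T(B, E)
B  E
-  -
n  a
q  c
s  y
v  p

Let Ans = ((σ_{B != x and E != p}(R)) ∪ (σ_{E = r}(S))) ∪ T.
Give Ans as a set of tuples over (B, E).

Apply σ_{B != x and E != p}; surviving tuples: {(a, q), (a, s), (d, b), (p, x), (y, w)}
Apply σ_{E = r}; surviving tuples: {(m, r)}
Taking the union: {(a, q), (a, s), (d, b), (m, r), (p, x), (y, w)}
Taking the union: {(a, q), (a, s), (d, b), (m, r), (n, a), (p, x), (q, c), (s, y), (v, p), (y, w)}

{(a, q), (a, s), (d, b), (m, r), (n, a), (p, x), (q, c), (s, y), (v, p), (y, w)}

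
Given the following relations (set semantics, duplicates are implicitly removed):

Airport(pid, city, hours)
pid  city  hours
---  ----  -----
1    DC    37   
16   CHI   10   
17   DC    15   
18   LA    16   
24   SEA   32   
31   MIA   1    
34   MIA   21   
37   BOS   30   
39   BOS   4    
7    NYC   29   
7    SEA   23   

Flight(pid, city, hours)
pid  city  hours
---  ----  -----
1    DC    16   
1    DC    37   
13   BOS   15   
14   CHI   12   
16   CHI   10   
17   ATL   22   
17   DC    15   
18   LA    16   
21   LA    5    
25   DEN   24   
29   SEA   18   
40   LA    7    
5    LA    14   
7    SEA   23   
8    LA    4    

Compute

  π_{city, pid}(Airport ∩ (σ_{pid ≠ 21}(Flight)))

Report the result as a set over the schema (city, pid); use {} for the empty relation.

σ[pid ≠ 21]: keep tuples satisfying pid ≠ 21 → {(1, DC, 16), (1, DC, 37), (13, BOS, 15), (14, CHI, 12), (16, CHI, 10), (17, ATL, 22), (17, DC, 15), (18, LA, 16), (25, DEN, 24), (29, SEA, 18), (40, LA, 7), (5, LA, 14), (7, SEA, 23), (8, LA, 4)}
Set intersection of the two operands is {(1, DC, 37), (16, CHI, 10), (17, DC, 15), (18, LA, 16), (7, SEA, 23)}.
π[city, pid]: project onto (city, pid) → {(CHI, 16), (DC, 1), (DC, 17), (LA, 18), (SEA, 7)}

{(CHI, 16), (DC, 1), (DC, 17), (LA, 18), (SEA, 7)}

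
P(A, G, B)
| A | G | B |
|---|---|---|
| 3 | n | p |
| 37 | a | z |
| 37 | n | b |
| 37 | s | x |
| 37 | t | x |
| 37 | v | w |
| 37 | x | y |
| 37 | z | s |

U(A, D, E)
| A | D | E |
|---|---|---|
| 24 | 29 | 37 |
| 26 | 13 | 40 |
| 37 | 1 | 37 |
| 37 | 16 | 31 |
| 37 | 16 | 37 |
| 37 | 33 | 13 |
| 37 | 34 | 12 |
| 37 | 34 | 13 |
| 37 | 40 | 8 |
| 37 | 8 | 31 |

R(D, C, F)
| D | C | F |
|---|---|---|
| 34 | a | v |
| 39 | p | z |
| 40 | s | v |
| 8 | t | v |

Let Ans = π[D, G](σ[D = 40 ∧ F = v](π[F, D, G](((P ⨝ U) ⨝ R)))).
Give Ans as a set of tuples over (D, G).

{(40, a), (40, n), (40, s), (40, t), (40, v), (40, x), (40, z)}

Natural join on A: {(37, a, z, 1, 37), (37, a, z, 16, 31), (37, a, z, 16, 37), (37, a, z, 33, 13), (37, a, z, 34, 12), (37, a, z, 34, 13), (37, a, z, 40, 8), (37, a, z, 8, 31), (37, n, b, 1, 37), (37, n, b, 16, 31), (37, n, b, 16, 37), (37, n, b, 33, 13), (37, n, b, 34, 12), (37, n, b, 34, 13), (37, n, b, 40, 8), (37, n, b, 8, 31), (37, s, x, 1, 37), (37, s, x, 16, 31), (37, s, x, 16, 37), (37, s, x, 33, 13), (37, s, x, 34, 12), (37, s, x, 34, 13), (37, s, x, 40, 8), (37, s, x, 8, 31), (37, t, x, 1, 37), (37, t, x, 16, 31), (37, t, x, 16, 37), (37, t, x, 33, 13), (37, t, x, 34, 12), (37, t, x, 34, 13), (37, t, x, 40, 8), (37, t, x, 8, 31), (37, v, w, 1, 37), (37, v, w, 16, 31), (37, v, w, 16, 37), (37, v, w, 33, 13), (37, v, w, 34, 12), (37, v, w, 34, 13), (37, v, w, 40, 8), (37, v, w, 8, 31), (37, x, y, 1, 37), (37, x, y, 16, 31), (37, x, y, 16, 37), (37, x, y, 33, 13), (37, x, y, 34, 12), (37, x, y, 34, 13), (37, x, y, 40, 8), (37, x, y, 8, 31), (37, z, s, 1, 37), (37, z, s, 16, 31), (37, z, s, 16, 37), (37, z, s, 33, 13), (37, z, s, 34, 12), (37, z, s, 34, 13), (37, z, s, 40, 8), (37, z, s, 8, 31)}
Natural join on D: {(37, a, z, 34, 12, a, v), (37, a, z, 34, 13, a, v), (37, a, z, 40, 8, s, v), (37, a, z, 8, 31, t, v), (37, n, b, 34, 12, a, v), (37, n, b, 34, 13, a, v), (37, n, b, 40, 8, s, v), (37, n, b, 8, 31, t, v), (37, s, x, 34, 12, a, v), (37, s, x, 34, 13, a, v), (37, s, x, 40, 8, s, v), (37, s, x, 8, 31, t, v), (37, t, x, 34, 12, a, v), (37, t, x, 34, 13, a, v), (37, t, x, 40, 8, s, v), (37, t, x, 8, 31, t, v), (37, v, w, 34, 12, a, v), (37, v, w, 34, 13, a, v), (37, v, w, 40, 8, s, v), (37, v, w, 8, 31, t, v), (37, x, y, 34, 12, a, v), (37, x, y, 34, 13, a, v), (37, x, y, 40, 8, s, v), (37, x, y, 8, 31, t, v), (37, z, s, 34, 12, a, v), (37, z, s, 34, 13, a, v), (37, z, s, 40, 8, s, v), (37, z, s, 8, 31, t, v)}
π[F, D, G]: project onto (F, D, G) (7 duplicate(s) eliminated) → {(v, 34, a), (v, 34, n), (v, 34, s), (v, 34, t), (v, 34, v), (v, 34, x), (v, 34, z), (v, 40, a), (v, 40, n), (v, 40, s), (v, 40, t), (v, 40, v), (v, 40, x), (v, 40, z), (v, 8, a), (v, 8, n), (v, 8, s), (v, 8, t), (v, 8, v), (v, 8, x), (v, 8, z)}
Filtering on D = 40 ∧ F = v leaves {(v, 40, a), (v, 40, n), (v, 40, s), (v, 40, t), (v, 40, v), (v, 40, x), (v, 40, z)}.
π[D, G]: project onto (D, G) → {(40, a), (40, n), (40, s), (40, t), (40, v), (40, x), (40, z)}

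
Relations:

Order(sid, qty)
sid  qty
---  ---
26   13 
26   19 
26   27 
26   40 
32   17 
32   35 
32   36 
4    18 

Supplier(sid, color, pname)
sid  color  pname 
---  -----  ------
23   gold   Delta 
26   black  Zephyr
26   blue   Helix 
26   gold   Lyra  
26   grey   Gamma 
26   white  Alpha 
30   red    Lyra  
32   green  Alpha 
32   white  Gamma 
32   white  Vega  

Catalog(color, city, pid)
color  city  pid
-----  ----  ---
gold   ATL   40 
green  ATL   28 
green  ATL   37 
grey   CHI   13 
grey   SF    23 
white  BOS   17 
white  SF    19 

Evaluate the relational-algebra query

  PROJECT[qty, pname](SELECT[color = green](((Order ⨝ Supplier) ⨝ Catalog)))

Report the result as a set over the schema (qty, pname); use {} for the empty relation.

Joining Order and Supplier on sid yields {(26, 13, black, Zephyr), (26, 13, blue, Helix), (26, 13, gold, Lyra), (26, 13, grey, Gamma), (26, 13, white, Alpha), (26, 19, black, Zephyr), (26, 19, blue, Helix), (26, 19, gold, Lyra), (26, 19, grey, Gamma), (26, 19, white, Alpha), (26, 27, black, Zephyr), (26, 27, blue, Helix), (26, 27, gold, Lyra), (26, 27, grey, Gamma), (26, 27, white, Alpha), (26, 40, black, Zephyr), (26, 40, blue, Helix), (26, 40, gold, Lyra), (26, 40, grey, Gamma), (26, 40, white, Alpha), (32, 17, green, Alpha), (32, 17, white, Gamma), (32, 17, white, Vega), (32, 35, green, Alpha), (32, 35, white, Gamma), (32, 35, white, Vega), (32, 36, green, Alpha), (32, 36, white, Gamma), (32, 36, white, Vega)}.
Joining (Order ⨝ Supplier) and Catalog on color yields {(26, 13, gold, Lyra, ATL, 40), (26, 13, grey, Gamma, CHI, 13), (26, 13, grey, Gamma, SF, 23), (26, 13, white, Alpha, BOS, 17), (26, 13, white, Alpha, SF, 19), (26, 19, gold, Lyra, ATL, 40), (26, 19, grey, Gamma, CHI, 13), (26, 19, grey, Gamma, SF, 23), (26, 19, white, Alpha, BOS, 17), (26, 19, white, Alpha, SF, 19), (26, 27, gold, Lyra, ATL, 40), (26, 27, grey, Gamma, CHI, 13), (26, 27, grey, Gamma, SF, 23), (26, 27, white, Alpha, BOS, 17), (26, 27, white, Alpha, SF, 19), (26, 40, gold, Lyra, ATL, 40), (26, 40, grey, Gamma, CHI, 13), (26, 40, grey, Gamma, SF, 23), (26, 40, white, Alpha, BOS, 17), (26, 40, white, Alpha, SF, 19), (32, 17, green, Alpha, ATL, 28), (32, 17, green, Alpha, ATL, 37), (32, 17, white, Gamma, BOS, 17), (32, 17, white, Gamma, SF, 19), (32, 17, white, Vega, BOS, 17), (32, 17, white, Vega, SF, 19), (32, 35, green, Alpha, ATL, 28), (32, 35, green, Alpha, ATL, 37), (32, 35, white, Gamma, BOS, 17), (32, 35, white, Gamma, SF, 19), (32, 35, white, Vega, BOS, 17), (32, 35, white, Vega, SF, 19), (32, 36, green, Alpha, ATL, 28), (32, 36, green, Alpha, ATL, 37), (32, 36, white, Gamma, BOS, 17), (32, 36, white, Gamma, SF, 19), (32, 36, white, Vega, BOS, 17), (32, 36, white, Vega, SF, 19)}.
Filtering on color = green leaves {(32, 17, green, Alpha, ATL, 28), (32, 17, green, Alpha, ATL, 37), (32, 35, green, Alpha, ATL, 28), (32, 35, green, Alpha, ATL, 37), (32, 36, green, Alpha, ATL, 28), (32, 36, green, Alpha, ATL, 37)}.
π[qty, pname]: project onto (qty, pname) (3 duplicate(s) eliminated) → {(17, Alpha), (35, Alpha), (36, Alpha)}

{(17, Alpha), (35, Alpha), (36, Alpha)}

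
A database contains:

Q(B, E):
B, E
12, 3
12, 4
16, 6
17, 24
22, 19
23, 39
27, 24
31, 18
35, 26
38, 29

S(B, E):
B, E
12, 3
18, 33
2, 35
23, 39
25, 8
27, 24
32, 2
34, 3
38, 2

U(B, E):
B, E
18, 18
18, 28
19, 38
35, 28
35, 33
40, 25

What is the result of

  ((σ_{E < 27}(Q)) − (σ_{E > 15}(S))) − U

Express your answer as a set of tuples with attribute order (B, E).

{(12, 3), (12, 4), (16, 6), (17, 24), (22, 19), (31, 18), (35, 26)}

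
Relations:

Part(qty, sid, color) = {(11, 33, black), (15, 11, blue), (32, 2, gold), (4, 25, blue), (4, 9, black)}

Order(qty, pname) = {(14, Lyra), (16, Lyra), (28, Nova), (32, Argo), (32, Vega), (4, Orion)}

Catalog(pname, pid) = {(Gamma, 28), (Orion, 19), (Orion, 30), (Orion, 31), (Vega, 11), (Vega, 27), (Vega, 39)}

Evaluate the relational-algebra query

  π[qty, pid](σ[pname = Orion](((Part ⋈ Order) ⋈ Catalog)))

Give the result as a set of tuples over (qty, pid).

Joining Part and Order on qty yields {(32, 2, gold, Argo), (32, 2, gold, Vega), (4, 25, blue, Orion), (4, 9, black, Orion)}.
Joining (Part ⋈ Order) and Catalog on pname yields {(32, 2, gold, Vega, 11), (32, 2, gold, Vega, 27), (32, 2, gold, Vega, 39), (4, 25, blue, Orion, 19), (4, 25, blue, Orion, 30), (4, 25, blue, Orion, 31), (4, 9, black, Orion, 19), (4, 9, black, Orion, 30), (4, 9, black, Orion, 31)}.
Filtering on pname = Orion leaves {(4, 25, blue, Orion, 19), (4, 25, blue, Orion, 30), (4, 25, blue, Orion, 31), (4, 9, black, Orion, 19), (4, 9, black, Orion, 30), (4, 9, black, Orion, 31)}.
π_{qty, pid} gives {(4, 19), (4, 30), (4, 31)} (3 duplicate(s) eliminated).

{(4, 19), (4, 30), (4, 31)}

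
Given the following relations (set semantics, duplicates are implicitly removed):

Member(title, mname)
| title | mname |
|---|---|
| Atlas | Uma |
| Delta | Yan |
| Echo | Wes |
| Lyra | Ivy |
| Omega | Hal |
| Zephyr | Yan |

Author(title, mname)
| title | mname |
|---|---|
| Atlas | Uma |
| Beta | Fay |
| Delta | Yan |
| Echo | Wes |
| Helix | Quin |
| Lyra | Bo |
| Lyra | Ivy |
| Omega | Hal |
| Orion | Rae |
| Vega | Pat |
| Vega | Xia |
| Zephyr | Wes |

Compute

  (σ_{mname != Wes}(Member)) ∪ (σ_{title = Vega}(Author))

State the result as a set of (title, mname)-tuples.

Filtering on mname != Wes leaves {(Atlas, Uma), (Delta, Yan), (Lyra, Ivy), (Omega, Hal), (Zephyr, Yan)}.
Filtering on title = Vega leaves {(Vega, Pat), (Vega, Xia)}.
Taking the union: {(Atlas, Uma), (Delta, Yan), (Lyra, Ivy), (Omega, Hal), (Vega, Pat), (Vega, Xia), (Zephyr, Yan)}

{(Atlas, Uma), (Delta, Yan), (Lyra, Ivy), (Omega, Hal), (Vega, Pat), (Vega, Xia), (Zephyr, Yan)}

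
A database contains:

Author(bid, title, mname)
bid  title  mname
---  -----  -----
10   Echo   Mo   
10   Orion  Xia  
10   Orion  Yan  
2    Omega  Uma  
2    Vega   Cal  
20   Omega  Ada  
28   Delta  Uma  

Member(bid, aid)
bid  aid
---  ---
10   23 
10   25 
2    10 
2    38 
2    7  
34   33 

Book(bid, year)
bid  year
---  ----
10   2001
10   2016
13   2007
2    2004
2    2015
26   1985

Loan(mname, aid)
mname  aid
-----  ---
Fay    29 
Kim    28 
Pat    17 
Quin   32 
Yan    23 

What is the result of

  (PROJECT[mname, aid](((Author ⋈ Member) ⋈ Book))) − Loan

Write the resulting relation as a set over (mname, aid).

{(Cal, 10), (Cal, 38), (Cal, 7), (Mo, 23), (Mo, 25), (Uma, 10), (Uma, 38), (Uma, 7), (Xia, 23), (Xia, 25), (Yan, 25)}

Author ⋈ Member (natural join on bid): {(10, Echo, Mo, 23), (10, Echo, Mo, 25), (10, Orion, Xia, 23), (10, Orion, Xia, 25), (10, Orion, Yan, 23), (10, Orion, Yan, 25), (2, Omega, Uma, 10), (2, Omega, Uma, 38), (2, Omega, Uma, 7), (2, Vega, Cal, 10), (2, Vega, Cal, 38), (2, Vega, Cal, 7)}
(Author ⋈ Member) ⋈ Book (natural join on bid): {(10, Echo, Mo, 23, 2001), (10, Echo, Mo, 23, 2016), (10, Echo, Mo, 25, 2001), (10, Echo, Mo, 25, 2016), (10, Orion, Xia, 23, 2001), (10, Orion, Xia, 23, 2016), (10, Orion, Xia, 25, 2001), (10, Orion, Xia, 25, 2016), (10, Orion, Yan, 23, 2001), (10, Orion, Yan, 23, 2016), (10, Orion, Yan, 25, 2001), (10, Orion, Yan, 25, 2016), (2, Omega, Uma, 10, 2004), (2, Omega, Uma, 10, 2015), (2, Omega, Uma, 38, 2004), (2, Omega, Uma, 38, 2015), (2, Omega, Uma, 7, 2004), (2, Omega, Uma, 7, 2015), (2, Vega, Cal, 10, 2004), (2, Vega, Cal, 10, 2015), (2, Vega, Cal, 38, 2004), (2, Vega, Cal, 38, 2015), (2, Vega, Cal, 7, 2004), (2, Vega, Cal, 7, 2015)}
Projecting to mname, aid (12 duplicate(s) eliminated): {(Cal, 10), (Cal, 38), (Cal, 7), (Mo, 23), (Mo, 25), (Uma, 10), (Uma, 38), (Uma, 7), (Xia, 23), (Xia, 25), (Yan, 23), (Yan, 25)}
Difference: {(Cal, 10), (Cal, 38), (Cal, 7), (Mo, 23), (Mo, 25), (Uma, 10), (Uma, 38), (Uma, 7), (Xia, 23), (Xia, 25), (Yan, 23), (Yan, 25)} with {(Fay, 29), (Kim, 28), (Pat, 17), (Quin, 32), (Yan, 23)} → {(Cal, 10), (Cal, 38), (Cal, 7), (Mo, 23), (Mo, 25), (Uma, 10), (Uma, 38), (Uma, 7), (Xia, 23), (Xia, 25), (Yan, 25)}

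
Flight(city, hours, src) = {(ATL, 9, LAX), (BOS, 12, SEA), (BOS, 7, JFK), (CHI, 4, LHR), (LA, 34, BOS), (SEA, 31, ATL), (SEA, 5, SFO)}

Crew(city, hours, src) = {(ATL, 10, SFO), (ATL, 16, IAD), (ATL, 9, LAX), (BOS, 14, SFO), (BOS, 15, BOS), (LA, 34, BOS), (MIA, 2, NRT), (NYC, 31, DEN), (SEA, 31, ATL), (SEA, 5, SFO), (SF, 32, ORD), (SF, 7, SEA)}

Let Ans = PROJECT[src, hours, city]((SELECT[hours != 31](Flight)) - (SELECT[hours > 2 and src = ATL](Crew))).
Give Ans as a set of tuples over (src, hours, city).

{(BOS, 34, LA), (JFK, 7, BOS), (LAX, 9, ATL), (LHR, 4, CHI), (SEA, 12, BOS), (SFO, 5, SEA)}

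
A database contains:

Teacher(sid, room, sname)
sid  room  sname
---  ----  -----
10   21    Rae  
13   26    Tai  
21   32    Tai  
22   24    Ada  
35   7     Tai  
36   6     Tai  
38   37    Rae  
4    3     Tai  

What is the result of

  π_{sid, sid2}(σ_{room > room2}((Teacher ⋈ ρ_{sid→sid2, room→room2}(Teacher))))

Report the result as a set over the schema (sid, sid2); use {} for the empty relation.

ρ[sid→sid2, room→room2]: schema becomes (sid2, room2, sname); tuples unchanged.
Natural join on sname: {(10, 21, Rae, 10, 21), (10, 21, Rae, 38, 37), (13, 26, Tai, 13, 26), (13, 26, Tai, 21, 32), (13, 26, Tai, 35, 7), (13, 26, Tai, 36, 6), (13, 26, Tai, 4, 3), (21, 32, Tai, 13, 26), (21, 32, Tai, 21, 32), (21, 32, Tai, 35, 7), (21, 32, Tai, 36, 6), (21, 32, Tai, 4, 3), (22, 24, Ada, 22, 24), (35, 7, Tai, 13, 26), (35, 7, Tai, 21, 32), (35, 7, Tai, 35, 7), (35, 7, Tai, 36, 6), (35, 7, Tai, 4, 3), (36, 6, Tai, 13, 26), (36, 6, Tai, 21, 32), (36, 6, Tai, 35, 7), (36, 6, Tai, 36, 6), (36, 6, Tai, 4, 3), (38, 37, Rae, 10, 21), (38, 37, Rae, 38, 37), (4, 3, Tai, 13, 26), (4, 3, Tai, 21, 32), (4, 3, Tai, 35, 7), (4, 3, Tai, 36, 6), (4, 3, Tai, 4, 3)}
σ[room > room2]: keep tuples satisfying room > room2 → {(13, 26, Tai, 35, 7), (13, 26, Tai, 36, 6), (13, 26, Tai, 4, 3), (21, 32, Tai, 13, 26), (21, 32, Tai, 35, 7), (21, 32, Tai, 36, 6), (21, 32, Tai, 4, 3), (35, 7, Tai, 36, 6), (35, 7, Tai, 4, 3), (36, 6, Tai, 4, 3), (38, 37, Rae, 10, 21)}
Projecting to sid, sid2: {(13, 35), (13, 36), (13, 4), (21, 13), (21, 35), (21, 36), (21, 4), (35, 36), (35, 4), (36, 4), (38, 10)}

{(13, 35), (13, 36), (13, 4), (21, 13), (21, 35), (21, 36), (21, 4), (35, 36), (35, 4), (36, 4), (38, 10)}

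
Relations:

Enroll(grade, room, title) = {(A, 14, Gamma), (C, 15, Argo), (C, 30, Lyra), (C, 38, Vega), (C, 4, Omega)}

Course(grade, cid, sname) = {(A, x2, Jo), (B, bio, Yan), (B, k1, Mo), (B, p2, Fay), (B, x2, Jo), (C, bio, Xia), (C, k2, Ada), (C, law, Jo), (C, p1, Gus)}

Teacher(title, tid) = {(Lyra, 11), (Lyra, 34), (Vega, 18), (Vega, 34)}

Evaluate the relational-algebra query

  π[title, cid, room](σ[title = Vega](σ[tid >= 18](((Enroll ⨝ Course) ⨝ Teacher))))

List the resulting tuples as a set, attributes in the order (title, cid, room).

Natural join on grade: {(A, 14, Gamma, x2, Jo), (C, 15, Argo, bio, Xia), (C, 15, Argo, k2, Ada), (C, 15, Argo, law, Jo), (C, 15, Argo, p1, Gus), (C, 30, Lyra, bio, Xia), (C, 30, Lyra, k2, Ada), (C, 30, Lyra, law, Jo), (C, 30, Lyra, p1, Gus), (C, 38, Vega, bio, Xia), (C, 38, Vega, k2, Ada), (C, 38, Vega, law, Jo), (C, 38, Vega, p1, Gus), (C, 4, Omega, bio, Xia), (C, 4, Omega, k2, Ada), (C, 4, Omega, law, Jo), (C, 4, Omega, p1, Gus)}
Natural join on title: {(C, 30, Lyra, bio, Xia, 11), (C, 30, Lyra, bio, Xia, 34), (C, 30, Lyra, k2, Ada, 11), (C, 30, Lyra, k2, Ada, 34), (C, 30, Lyra, law, Jo, 11), (C, 30, Lyra, law, Jo, 34), (C, 30, Lyra, p1, Gus, 11), (C, 30, Lyra, p1, Gus, 34), (C, 38, Vega, bio, Xia, 18), (C, 38, Vega, bio, Xia, 34), (C, 38, Vega, k2, Ada, 18), (C, 38, Vega, k2, Ada, 34), (C, 38, Vega, law, Jo, 18), (C, 38, Vega, law, Jo, 34), (C, 38, Vega, p1, Gus, 18), (C, 38, Vega, p1, Gus, 34)}
Selection tid >= 18: {(C, 30, Lyra, bio, Xia, 34), (C, 30, Lyra, k2, Ada, 34), (C, 30, Lyra, law, Jo, 34), (C, 30, Lyra, p1, Gus, 34), (C, 38, Vega, bio, Xia, 18), (C, 38, Vega, bio, Xia, 34), (C, 38, Vega, k2, Ada, 18), (C, 38, Vega, k2, Ada, 34), (C, 38, Vega, law, Jo, 18), (C, 38, Vega, law, Jo, 34), (C, 38, Vega, p1, Gus, 18), (C, 38, Vega, p1, Gus, 34)}
Selection title = Vega: {(C, 38, Vega, bio, Xia, 18), (C, 38, Vega, bio, Xia, 34), (C, 38, Vega, k2, Ada, 18), (C, 38, Vega, k2, Ada, 34), (C, 38, Vega, law, Jo, 18), (C, 38, Vega, law, Jo, 34), (C, 38, Vega, p1, Gus, 18), (C, 38, Vega, p1, Gus, 34)}
π_{title, cid, room} gives {(Vega, bio, 38), (Vega, k2, 38), (Vega, law, 38), (Vega, p1, 38)} (4 duplicate(s) eliminated).

{(Vega, bio, 38), (Vega, k2, 38), (Vega, law, 38), (Vega, p1, 38)}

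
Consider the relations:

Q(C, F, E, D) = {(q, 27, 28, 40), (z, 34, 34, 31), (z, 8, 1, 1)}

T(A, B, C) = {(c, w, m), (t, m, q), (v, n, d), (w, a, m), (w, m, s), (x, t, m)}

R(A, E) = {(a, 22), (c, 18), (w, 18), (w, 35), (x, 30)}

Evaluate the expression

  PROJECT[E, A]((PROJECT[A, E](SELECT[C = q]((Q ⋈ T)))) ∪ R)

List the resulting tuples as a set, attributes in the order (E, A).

{(18, c), (18, w), (22, a), (28, t), (30, x), (35, w)}

Joining Q and T on C yields {(q, 27, 28, 40, t, m)}.
Filtering on C = q leaves {(q, 27, 28, 40, t, m)}.
π_{A, E} gives {(t, 28)}.
Set union of the two operands is {(a, 22), (c, 18), (t, 28), (w, 18), (w, 35), (x, 30)}.
π_{E, A} gives {(18, c), (18, w), (22, a), (28, t), (30, x), (35, w)}.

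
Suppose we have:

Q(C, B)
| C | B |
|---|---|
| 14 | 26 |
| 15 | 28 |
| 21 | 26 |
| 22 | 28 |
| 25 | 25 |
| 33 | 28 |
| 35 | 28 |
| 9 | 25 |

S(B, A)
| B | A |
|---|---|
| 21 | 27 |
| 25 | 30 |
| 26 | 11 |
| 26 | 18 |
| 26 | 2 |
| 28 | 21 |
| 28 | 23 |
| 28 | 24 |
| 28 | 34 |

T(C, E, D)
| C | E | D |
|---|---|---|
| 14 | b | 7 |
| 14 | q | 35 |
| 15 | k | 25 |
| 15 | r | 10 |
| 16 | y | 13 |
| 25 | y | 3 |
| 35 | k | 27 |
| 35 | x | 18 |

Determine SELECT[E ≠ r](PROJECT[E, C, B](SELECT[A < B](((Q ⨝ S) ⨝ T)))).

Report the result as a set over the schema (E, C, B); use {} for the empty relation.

{(b, 14, 26), (k, 15, 28), (k, 35, 28), (q, 14, 26), (x, 35, 28)}

Q ⋈ S (natural join on B): {(14, 26, 11), (14, 26, 18), (14, 26, 2), (15, 28, 21), (15, 28, 23), (15, 28, 24), (15, 28, 34), (21, 26, 11), (21, 26, 18), (21, 26, 2), (22, 28, 21), (22, 28, 23), (22, 28, 24), (22, 28, 34), (25, 25, 30), (33, 28, 21), (33, 28, 23), (33, 28, 24), (33, 28, 34), (35, 28, 21), (35, 28, 23), (35, 28, 24), (35, 28, 34), (9, 25, 30)}
(Q ⨝ S) ⋈ T (natural join on C): {(14, 26, 11, b, 7), (14, 26, 11, q, 35), (14, 26, 18, b, 7), (14, 26, 18, q, 35), (14, 26, 2, b, 7), (14, 26, 2, q, 35), (15, 28, 21, k, 25), (15, 28, 21, r, 10), (15, 28, 23, k, 25), (15, 28, 23, r, 10), (15, 28, 24, k, 25), (15, 28, 24, r, 10), (15, 28, 34, k, 25), (15, 28, 34, r, 10), (25, 25, 30, y, 3), (35, 28, 21, k, 27), (35, 28, 21, x, 18), (35, 28, 23, k, 27), (35, 28, 23, x, 18), (35, 28, 24, k, 27), (35, 28, 24, x, 18), (35, 28, 34, k, 27), (35, 28, 34, x, 18)}
Apply σ_{A < B}; surviving tuples: {(14, 26, 11, b, 7), (14, 26, 11, q, 35), (14, 26, 18, b, 7), (14, 26, 18, q, 35), (14, 26, 2, b, 7), (14, 26, 2, q, 35), (15, 28, 21, k, 25), (15, 28, 21, r, 10), (15, 28, 23, k, 25), (15, 28, 23, r, 10), (15, 28, 24, k, 25), (15, 28, 24, r, 10), (35, 28, 21, k, 27), (35, 28, 21, x, 18), (35, 28, 23, k, 27), (35, 28, 23, x, 18), (35, 28, 24, k, 27), (35, 28, 24, x, 18)}
π_{E, C, B} gives {(b, 14, 26), (k, 15, 28), (k, 35, 28), (q, 14, 26), (r, 15, 28), (x, 35, 28)} (12 duplicate(s) eliminated).
Apply σ_{E ≠ r}; surviving tuples: {(b, 14, 26), (k, 15, 28), (k, 35, 28), (q, 14, 26), (x, 35, 28)}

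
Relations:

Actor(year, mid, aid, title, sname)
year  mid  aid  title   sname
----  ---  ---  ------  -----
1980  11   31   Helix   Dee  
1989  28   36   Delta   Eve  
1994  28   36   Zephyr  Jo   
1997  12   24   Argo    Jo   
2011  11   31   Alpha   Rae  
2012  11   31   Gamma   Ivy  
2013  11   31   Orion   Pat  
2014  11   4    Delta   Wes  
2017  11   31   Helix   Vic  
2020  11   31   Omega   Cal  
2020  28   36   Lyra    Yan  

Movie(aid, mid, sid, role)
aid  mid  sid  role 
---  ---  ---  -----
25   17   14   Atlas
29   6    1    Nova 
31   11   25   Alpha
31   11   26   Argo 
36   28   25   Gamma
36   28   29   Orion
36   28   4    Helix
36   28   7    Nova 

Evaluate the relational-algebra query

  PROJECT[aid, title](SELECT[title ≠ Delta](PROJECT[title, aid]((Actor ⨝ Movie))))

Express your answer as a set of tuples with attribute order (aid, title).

{(31, Alpha), (31, Gamma), (31, Helix), (31, Omega), (31, Orion), (36, Lyra), (36, Zephyr)}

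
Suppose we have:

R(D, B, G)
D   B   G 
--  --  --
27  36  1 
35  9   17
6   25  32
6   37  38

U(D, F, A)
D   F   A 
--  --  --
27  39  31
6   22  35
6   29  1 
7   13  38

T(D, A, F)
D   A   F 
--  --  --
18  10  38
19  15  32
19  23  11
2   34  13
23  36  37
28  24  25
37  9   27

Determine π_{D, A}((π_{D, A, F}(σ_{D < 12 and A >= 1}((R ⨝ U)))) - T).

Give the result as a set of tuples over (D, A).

Natural join on D: {(27, 36, 1, 39, 31), (6, 25, 32, 22, 35), (6, 25, 32, 29, 1), (6, 37, 38, 22, 35), (6, 37, 38, 29, 1)}
Selection D < 12 and A >= 1: {(6, 25, 32, 22, 35), (6, 25, 32, 29, 1), (6, 37, 38, 22, 35), (6, 37, 38, 29, 1)}
π_{D, A, F} gives {(6, 1, 29), (6, 35, 22)} (2 duplicate(s) eliminated).
Taking the difference: {(6, 1, 29), (6, 35, 22)}
π_{D, A} gives {(6, 1), (6, 35)}.

{(6, 1), (6, 35)}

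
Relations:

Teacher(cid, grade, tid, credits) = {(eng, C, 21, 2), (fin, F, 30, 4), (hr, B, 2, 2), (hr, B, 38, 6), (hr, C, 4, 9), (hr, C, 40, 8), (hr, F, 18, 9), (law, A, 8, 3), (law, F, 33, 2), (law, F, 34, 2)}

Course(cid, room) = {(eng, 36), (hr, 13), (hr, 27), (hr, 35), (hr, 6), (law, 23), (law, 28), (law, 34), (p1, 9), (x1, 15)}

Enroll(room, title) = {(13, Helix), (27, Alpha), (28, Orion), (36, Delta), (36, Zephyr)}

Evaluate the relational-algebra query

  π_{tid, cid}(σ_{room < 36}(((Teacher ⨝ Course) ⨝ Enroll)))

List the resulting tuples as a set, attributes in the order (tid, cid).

Natural join on cid: {(eng, C, 21, 2, 36), (hr, B, 2, 2, 13), (hr, B, 2, 2, 27), (hr, B, 2, 2, 35), (hr, B, 2, 2, 6), (hr, B, 38, 6, 13), (hr, B, 38, 6, 27), (hr, B, 38, 6, 35), (hr, B, 38, 6, 6), (hr, C, 4, 9, 13), (hr, C, 4, 9, 27), (hr, C, 4, 9, 35), (hr, C, 4, 9, 6), (hr, C, 40, 8, 13), (hr, C, 40, 8, 27), (hr, C, 40, 8, 35), (hr, C, 40, 8, 6), (hr, F, 18, 9, 13), (hr, F, 18, 9, 27), (hr, F, 18, 9, 35), (hr, F, 18, 9, 6), (law, A, 8, 3, 23), (law, A, 8, 3, 28), (law, A, 8, 3, 34), (law, F, 33, 2, 23), (law, F, 33, 2, 28), (law, F, 33, 2, 34), (law, F, 34, 2, 23), (law, F, 34, 2, 28), (law, F, 34, 2, 34)}
Natural join on room: {(eng, C, 21, 2, 36, Delta), (eng, C, 21, 2, 36, Zephyr), (hr, B, 2, 2, 13, Helix), (hr, B, 2, 2, 27, Alpha), (hr, B, 38, 6, 13, Helix), (hr, B, 38, 6, 27, Alpha), (hr, C, 4, 9, 13, Helix), (hr, C, 4, 9, 27, Alpha), (hr, C, 40, 8, 13, Helix), (hr, C, 40, 8, 27, Alpha), (hr, F, 18, 9, 13, Helix), (hr, F, 18, 9, 27, Alpha), (law, A, 8, 3, 28, Orion), (law, F, 33, 2, 28, Orion), (law, F, 34, 2, 28, Orion)}
Filtering on room < 36 leaves {(hr, B, 2, 2, 13, Helix), (hr, B, 2, 2, 27, Alpha), (hr, B, 38, 6, 13, Helix), (hr, B, 38, 6, 27, Alpha), (hr, C, 4, 9, 13, Helix), (hr, C, 4, 9, 27, Alpha), (hr, C, 40, 8, 13, Helix), (hr, C, 40, 8, 27, Alpha), (hr, F, 18, 9, 13, Helix), (hr, F, 18, 9, 27, Alpha), (law, A, 8, 3, 28, Orion), (law, F, 33, 2, 28, Orion), (law, F, 34, 2, 28, Orion)}.
π[tid, cid]: project onto (tid, cid) (5 duplicate(s) eliminated) → {(18, hr), (2, hr), (33, law), (34, law), (38, hr), (4, hr), (40, hr), (8, law)}

{(18, hr), (2, hr), (33, law), (34, law), (38, hr), (4, hr), (40, hr), (8, law)}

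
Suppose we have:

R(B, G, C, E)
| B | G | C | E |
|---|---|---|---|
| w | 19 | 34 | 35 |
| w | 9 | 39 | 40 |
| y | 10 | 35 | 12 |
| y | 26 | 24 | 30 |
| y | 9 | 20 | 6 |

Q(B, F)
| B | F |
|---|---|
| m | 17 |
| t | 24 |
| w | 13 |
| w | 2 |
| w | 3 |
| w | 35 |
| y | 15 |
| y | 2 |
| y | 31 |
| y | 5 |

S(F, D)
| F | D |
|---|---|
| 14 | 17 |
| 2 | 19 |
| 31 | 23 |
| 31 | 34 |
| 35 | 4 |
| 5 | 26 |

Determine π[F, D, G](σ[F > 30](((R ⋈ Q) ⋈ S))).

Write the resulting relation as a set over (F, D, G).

R ⋈ Q (natural join on B): {(w, 19, 34, 35, 13), (w, 19, 34, 35, 2), (w, 19, 34, 35, 3), (w, 19, 34, 35, 35), (w, 9, 39, 40, 13), (w, 9, 39, 40, 2), (w, 9, 39, 40, 3), (w, 9, 39, 40, 35), (y, 10, 35, 12, 15), (y, 10, 35, 12, 2), (y, 10, 35, 12, 31), (y, 10, 35, 12, 5), (y, 26, 24, 30, 15), (y, 26, 24, 30, 2), (y, 26, 24, 30, 31), (y, 26, 24, 30, 5), (y, 9, 20, 6, 15), (y, 9, 20, 6, 2), (y, 9, 20, 6, 31), (y, 9, 20, 6, 5)}
(R ⋈ Q) ⋈ S (natural join on F): {(w, 19, 34, 35, 2, 19), (w, 19, 34, 35, 35, 4), (w, 9, 39, 40, 2, 19), (w, 9, 39, 40, 35, 4), (y, 10, 35, 12, 2, 19), (y, 10, 35, 12, 31, 23), (y, 10, 35, 12, 31, 34), (y, 10, 35, 12, 5, 26), (y, 26, 24, 30, 2, 19), (y, 26, 24, 30, 31, 23), (y, 26, 24, 30, 31, 34), (y, 26, 24, 30, 5, 26), (y, 9, 20, 6, 2, 19), (y, 9, 20, 6, 31, 23), (y, 9, 20, 6, 31, 34), (y, 9, 20, 6, 5, 26)}
Apply σ_{F > 30}; surviving tuples: {(w, 19, 34, 35, 35, 4), (w, 9, 39, 40, 35, 4), (y, 10, 35, 12, 31, 23), (y, 10, 35, 12, 31, 34), (y, 26, 24, 30, 31, 23), (y, 26, 24, 30, 31, 34), (y, 9, 20, 6, 31, 23), (y, 9, 20, 6, 31, 34)}
Projecting to F, D, G: {(31, 23, 10), (31, 23, 26), (31, 23, 9), (31, 34, 10), (31, 34, 26), (31, 34, 9), (35, 4, 19), (35, 4, 9)}

{(31, 23, 10), (31, 23, 26), (31, 23, 9), (31, 34, 10), (31, 34, 26), (31, 34, 9), (35, 4, 19), (35, 4, 9)}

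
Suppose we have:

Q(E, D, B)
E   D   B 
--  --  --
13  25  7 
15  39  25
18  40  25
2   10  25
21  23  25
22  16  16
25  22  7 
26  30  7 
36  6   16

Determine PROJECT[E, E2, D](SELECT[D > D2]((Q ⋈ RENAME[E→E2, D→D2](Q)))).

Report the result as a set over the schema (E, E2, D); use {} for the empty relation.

ρ[E→E2, D→D2]: schema becomes (E2, D2, B); tuples unchanged.
Natural join on B: {(13, 25, 7, 13, 25), (13, 25, 7, 25, 22), (13, 25, 7, 26, 30), (15, 39, 25, 15, 39), (15, 39, 25, 18, 40), (15, 39, 25, 2, 10), (15, 39, 25, 21, 23), (18, 40, 25, 15, 39), (18, 40, 25, 18, 40), (18, 40, 25, 2, 10), (18, 40, 25, 21, 23), (2, 10, 25, 15, 39), (2, 10, 25, 18, 40), (2, 10, 25, 2, 10), (2, 10, 25, 21, 23), (21, 23, 25, 15, 39), (21, 23, 25, 18, 40), (21, 23, 25, 2, 10), (21, 23, 25, 21, 23), (22, 16, 16, 22, 16), (22, 16, 16, 36, 6), (25, 22, 7, 13, 25), (25, 22, 7, 25, 22), (25, 22, 7, 26, 30), (26, 30, 7, 13, 25), (26, 30, 7, 25, 22), (26, 30, 7, 26, 30), (36, 6, 16, 22, 16), (36, 6, 16, 36, 6)}
Selection D > D2: {(13, 25, 7, 25, 22), (15, 39, 25, 2, 10), (15, 39, 25, 21, 23), (18, 40, 25, 15, 39), (18, 40, 25, 2, 10), (18, 40, 25, 21, 23), (21, 23, 25, 2, 10), (22, 16, 16, 36, 6), (26, 30, 7, 13, 25), (26, 30, 7, 25, 22)}
Keep only column(s) E, E2, D: {(13, 25, 25), (15, 2, 39), (15, 21, 39), (18, 15, 40), (18, 2, 40), (18, 21, 40), (21, 2, 23), (22, 36, 16), (26, 13, 30), (26, 25, 30)}

{(13, 25, 25), (15, 2, 39), (15, 21, 39), (18, 15, 40), (18, 2, 40), (18, 21, 40), (21, 2, 23), (22, 36, 16), (26, 13, 30), (26, 25, 30)}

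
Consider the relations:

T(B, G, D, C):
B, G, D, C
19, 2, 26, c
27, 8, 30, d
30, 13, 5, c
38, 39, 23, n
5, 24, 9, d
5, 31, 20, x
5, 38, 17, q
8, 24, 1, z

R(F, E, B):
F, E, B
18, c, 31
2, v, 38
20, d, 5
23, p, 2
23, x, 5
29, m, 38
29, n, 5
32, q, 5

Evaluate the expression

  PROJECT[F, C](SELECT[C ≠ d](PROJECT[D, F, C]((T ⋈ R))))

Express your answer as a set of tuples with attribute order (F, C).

T ⋈ R (natural join on B): {(38, 39, 23, n, 2, v), (38, 39, 23, n, 29, m), (5, 24, 9, d, 20, d), (5, 24, 9, d, 23, x), (5, 24, 9, d, 29, n), (5, 24, 9, d, 32, q), (5, 31, 20, x, 20, d), (5, 31, 20, x, 23, x), (5, 31, 20, x, 29, n), (5, 31, 20, x, 32, q), (5, 38, 17, q, 20, d), (5, 38, 17, q, 23, x), (5, 38, 17, q, 29, n), (5, 38, 17, q, 32, q)}
Keep only column(s) D, F, C: {(17, 20, q), (17, 23, q), (17, 29, q), (17, 32, q), (20, 20, x), (20, 23, x), (20, 29, x), (20, 32, x), (23, 2, n), (23, 29, n), (9, 20, d), (9, 23, d), (9, 29, d), (9, 32, d)}
σ[C ≠ d]: keep tuples satisfying C ≠ d → {(17, 20, q), (17, 23, q), (17, 29, q), (17, 32, q), (20, 20, x), (20, 23, x), (20, 29, x), (20, 32, x), (23, 2, n), (23, 29, n)}
Keep only column(s) F, C: {(2, n), (20, q), (20, x), (23, q), (23, x), (29, n), (29, q), (29, x), (32, q), (32, x)}

{(2, n), (20, q), (20, x), (23, q), (23, x), (29, n), (29, q), (29, x), (32, q), (32, x)}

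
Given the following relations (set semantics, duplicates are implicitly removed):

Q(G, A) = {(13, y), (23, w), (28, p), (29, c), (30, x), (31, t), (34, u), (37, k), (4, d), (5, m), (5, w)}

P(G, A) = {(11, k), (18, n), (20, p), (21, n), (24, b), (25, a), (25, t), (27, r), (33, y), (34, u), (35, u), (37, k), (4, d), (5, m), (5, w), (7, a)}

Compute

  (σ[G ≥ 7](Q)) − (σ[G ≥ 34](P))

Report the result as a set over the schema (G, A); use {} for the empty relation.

{(13, y), (23, w), (28, p), (29, c), (30, x), (31, t)}

σ[G ≥ 7]: keep tuples satisfying G ≥ 7 → {(13, y), (23, w), (28, p), (29, c), (30, x), (31, t), (34, u), (37, k)}
σ[G ≥ 34]: keep tuples satisfying G ≥ 34 → {(34, u), (35, u), (37, k)}
Taking the difference: {(13, y), (23, w), (28, p), (29, c), (30, x), (31, t)}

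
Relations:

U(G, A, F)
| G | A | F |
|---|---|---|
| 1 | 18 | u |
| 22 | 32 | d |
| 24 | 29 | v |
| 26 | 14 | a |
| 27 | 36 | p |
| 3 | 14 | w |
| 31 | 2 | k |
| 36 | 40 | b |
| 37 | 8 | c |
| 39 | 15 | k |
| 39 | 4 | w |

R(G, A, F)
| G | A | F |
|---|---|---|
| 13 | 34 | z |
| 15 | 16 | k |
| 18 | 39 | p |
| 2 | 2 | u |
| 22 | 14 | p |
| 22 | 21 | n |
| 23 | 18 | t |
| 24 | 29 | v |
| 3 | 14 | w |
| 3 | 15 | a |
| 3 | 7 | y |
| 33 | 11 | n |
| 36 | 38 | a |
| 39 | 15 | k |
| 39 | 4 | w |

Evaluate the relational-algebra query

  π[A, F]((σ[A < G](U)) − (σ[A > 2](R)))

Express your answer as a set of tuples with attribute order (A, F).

σ[A < G]: keep tuples satisfying A < G → {(26, 14, a), (31, 2, k), (37, 8, c), (39, 15, k), (39, 4, w)}
σ[A > 2]: keep tuples satisfying A > 2 → {(13, 34, z), (15, 16, k), (18, 39, p), (22, 14, p), (22, 21, n), (23, 18, t), (24, 29, v), (3, 14, w), (3, 15, a), (3, 7, y), (33, 11, n), (36, 38, a), (39, 15, k), (39, 4, w)}
Taking the difference: {(26, 14, a), (31, 2, k), (37, 8, c)}
π_{A, F} gives {(14, a), (2, k), (8, c)}.

{(14, a), (2, k), (8, c)}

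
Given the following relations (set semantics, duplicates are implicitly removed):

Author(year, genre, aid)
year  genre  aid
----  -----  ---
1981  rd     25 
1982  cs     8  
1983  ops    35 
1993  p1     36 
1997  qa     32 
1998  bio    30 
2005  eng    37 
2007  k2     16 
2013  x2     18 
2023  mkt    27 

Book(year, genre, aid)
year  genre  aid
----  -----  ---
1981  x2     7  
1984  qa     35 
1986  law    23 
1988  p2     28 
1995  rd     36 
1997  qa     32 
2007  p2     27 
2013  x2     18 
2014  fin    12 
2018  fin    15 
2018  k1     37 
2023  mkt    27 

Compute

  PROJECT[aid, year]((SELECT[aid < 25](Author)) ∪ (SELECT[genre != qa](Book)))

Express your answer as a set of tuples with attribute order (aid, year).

Selection aid < 25: {(1982, cs, 8), (2007, k2, 16), (2013, x2, 18)}
Selection genre != qa: {(1981, x2, 7), (1986, law, 23), (1988, p2, 28), (1995, rd, 36), (2007, p2, 27), (2013, x2, 18), (2014, fin, 12), (2018, fin, 15), (2018, k1, 37), (2023, mkt, 27)}
Union: {(1982, cs, 8), (2007, k2, 16), (2013, x2, 18)} with {(1981, x2, 7), (1986, law, 23), (1988, p2, 28), (1995, rd, 36), (2007, p2, 27), (2013, x2, 18), (2014, fin, 12), (2018, fin, 15), (2018, k1, 37), (2023, mkt, 27)} → {(1981, x2, 7), (1982, cs, 8), (1986, law, 23), (1988, p2, 28), (1995, rd, 36), (2007, k2, 16), (2007, p2, 27), (2013, x2, 18), (2014, fin, 12), (2018, fin, 15), (2018, k1, 37), (2023, mkt, 27)}
Keep only column(s) aid, year: {(12, 2014), (15, 2018), (16, 2007), (18, 2013), (23, 1986), (27, 2007), (27, 2023), (28, 1988), (36, 1995), (37, 2018), (7, 1981), (8, 1982)}

{(12, 2014), (15, 2018), (16, 2007), (18, 2013), (23, 1986), (27, 2007), (27, 2023), (28, 1988), (36, 1995), (37, 2018), (7, 1981), (8, 1982)}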